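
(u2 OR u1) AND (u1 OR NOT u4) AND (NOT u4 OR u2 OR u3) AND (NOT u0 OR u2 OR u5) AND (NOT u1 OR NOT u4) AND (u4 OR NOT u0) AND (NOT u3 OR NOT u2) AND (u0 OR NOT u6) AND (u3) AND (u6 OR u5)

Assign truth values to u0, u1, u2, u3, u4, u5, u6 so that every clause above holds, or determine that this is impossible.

u0=false,  u1=true,  u2=false,  u3=true,  u4=false,  u5=true,  u6=false

The clause (u3) is unit, so u3 = true.
The clause (NOT u2) is unit, so u2 = false.
The clause (u1) is unit, so u1 = true.
The clause (NOT u4) is unit, so u4 = false.
The clause (NOT u0) is unit, so u0 = false.
The clause (NOT u6) is unit, so u6 = false.
The clause (u5) is unit, so u5 = true.
All clauses are satisfied.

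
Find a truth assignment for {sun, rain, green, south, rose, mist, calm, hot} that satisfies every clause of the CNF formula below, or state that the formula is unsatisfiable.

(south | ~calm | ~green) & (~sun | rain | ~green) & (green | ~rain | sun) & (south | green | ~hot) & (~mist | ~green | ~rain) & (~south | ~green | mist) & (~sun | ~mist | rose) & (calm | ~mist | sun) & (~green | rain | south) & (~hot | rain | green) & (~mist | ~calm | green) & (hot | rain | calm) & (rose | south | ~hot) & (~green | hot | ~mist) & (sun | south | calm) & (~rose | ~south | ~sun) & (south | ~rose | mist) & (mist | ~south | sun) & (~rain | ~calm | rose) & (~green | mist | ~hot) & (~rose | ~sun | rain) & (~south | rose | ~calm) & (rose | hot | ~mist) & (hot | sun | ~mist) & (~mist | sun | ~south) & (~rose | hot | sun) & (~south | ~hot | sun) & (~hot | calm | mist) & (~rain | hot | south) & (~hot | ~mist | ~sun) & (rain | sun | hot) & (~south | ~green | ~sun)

Case south = 1:
Case green = 0:
Case rain = 1:
The clause (sun) is unit, so sun = 1.
The clause (~rose) is unit, so rose = 0.
The clause (~mist) is unit, so mist = 0.
The clause (~calm) is unit, so calm = 0.
The clause (~hot) is unit, so hot = 0.
This assignment satisfies each clause.

sun ↦ 1, rain ↦ 1, green ↦ 0, south ↦ 1, rose ↦ 0, mist ↦ 0, calm ↦ 0, hot ↦ 0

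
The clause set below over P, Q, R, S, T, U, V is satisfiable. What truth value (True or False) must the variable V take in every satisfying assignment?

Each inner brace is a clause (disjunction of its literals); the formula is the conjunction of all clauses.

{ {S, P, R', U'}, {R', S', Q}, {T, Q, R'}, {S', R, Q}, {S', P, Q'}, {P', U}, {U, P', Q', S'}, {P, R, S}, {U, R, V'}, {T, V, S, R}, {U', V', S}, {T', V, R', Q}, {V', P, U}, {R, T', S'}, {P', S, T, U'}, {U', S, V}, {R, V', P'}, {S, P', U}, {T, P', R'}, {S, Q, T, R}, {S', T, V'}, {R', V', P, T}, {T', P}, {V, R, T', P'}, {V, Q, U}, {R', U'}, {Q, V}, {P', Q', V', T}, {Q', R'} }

Suppose V = 1.
Suppose P = 0.
The clause (U) is unit, so U = 1.
The clause (S) is unit, so S = 1.
The clause (Q') is unit, so Q = 0.
The clause (R') is unit, so R = 0.
Now (R) is unsatisfied and unit — conflict.
Backtrack on P: now try P = 1.
The clause (U) is unit, so U = 1.
The clause (S) is unit, so S = 1.
The clause (R) is unit, so R = 1.
Now (R') is unsatisfied and unit — conflict.
Neither P = 1 nor P = 0 works.
So every satisfying assignment has V = False.

False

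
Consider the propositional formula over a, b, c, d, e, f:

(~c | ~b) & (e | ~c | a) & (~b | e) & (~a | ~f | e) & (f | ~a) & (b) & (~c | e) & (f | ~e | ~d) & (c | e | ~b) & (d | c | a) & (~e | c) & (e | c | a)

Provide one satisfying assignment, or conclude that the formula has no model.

UNSATISFIABLE

The clause (b) is unit, so b = 1.
The clause (~c) is unit, so c = 0.
The clause (e) is unit, so e = 1.
Now (~e) is unsatisfied and unit — conflict.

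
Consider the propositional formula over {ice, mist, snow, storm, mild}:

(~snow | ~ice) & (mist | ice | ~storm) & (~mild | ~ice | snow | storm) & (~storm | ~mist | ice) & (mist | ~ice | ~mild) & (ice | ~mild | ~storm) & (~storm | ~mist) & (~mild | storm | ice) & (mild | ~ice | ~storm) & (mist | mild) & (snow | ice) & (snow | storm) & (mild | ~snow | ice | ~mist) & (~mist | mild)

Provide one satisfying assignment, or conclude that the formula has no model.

UNSATISFIABLE

Branch on snow: set snow = 0.
From the singleton clause (ice), ice = 1.
From the singleton clause (storm), storm = 1.
From the singleton clause (~mist), mist = 0.
From the singleton clause (~mild), mild = 0.
Now (mild) is unsatisfied and unit — conflict.
That branch fails; take snow = 1 instead.
From the singleton clause (~ice), ice = 0.
Branch on mist: set mist = 1.
From the singleton clause (~storm), storm = 0.
From the singleton clause (~mild), mild = 0.
Now (mild) is unsatisfied and unit — conflict.
That branch fails; take mist = 0 instead.
From the singleton clause (~storm), storm = 0.
From the singleton clause (~mild), mild = 0.
Now (mild) is unsatisfied and unit — conflict.
Either choice for mist ends in contradiction.
Either choice for snow ends in contradiction.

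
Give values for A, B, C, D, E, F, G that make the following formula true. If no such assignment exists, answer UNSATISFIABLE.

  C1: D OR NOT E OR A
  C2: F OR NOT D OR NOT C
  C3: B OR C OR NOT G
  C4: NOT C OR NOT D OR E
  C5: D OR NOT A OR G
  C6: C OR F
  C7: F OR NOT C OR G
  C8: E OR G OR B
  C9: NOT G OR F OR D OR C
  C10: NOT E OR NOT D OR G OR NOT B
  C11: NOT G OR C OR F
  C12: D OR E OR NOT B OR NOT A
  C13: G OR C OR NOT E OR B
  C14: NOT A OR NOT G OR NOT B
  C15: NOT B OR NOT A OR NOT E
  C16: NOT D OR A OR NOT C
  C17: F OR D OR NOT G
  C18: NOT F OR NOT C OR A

Case C = false:
The clause (F) is unit, so F = true.
Case B = true:
Case A = true:
The clause (NOT G) is unit, so G = false.
The clause (D) is unit, so D = true.
The clause (NOT E) is unit, so E = false.
All clauses are satisfied.

A=true,  B=true,  C=false,  D=true,  E=false,  F=true,  G=false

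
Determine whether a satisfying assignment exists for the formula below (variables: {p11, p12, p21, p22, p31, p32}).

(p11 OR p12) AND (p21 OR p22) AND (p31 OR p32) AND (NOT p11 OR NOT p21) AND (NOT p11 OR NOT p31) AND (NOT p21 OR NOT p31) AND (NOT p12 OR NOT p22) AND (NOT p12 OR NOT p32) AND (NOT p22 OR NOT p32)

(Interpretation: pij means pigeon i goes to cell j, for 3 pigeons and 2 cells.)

No

Suppose p11 = true.
The clause (NOT p21) is unit, so p21 = false.
The clause (p22) is unit, so p22 = true.
The clause (NOT p31) is unit, so p31 = false.
The clause (p32) is unit, so p32 = true.
But (NOT p32) is also a unit clause — contradiction.
That branch fails; take p11 = false instead.
The clause (p12) is unit, so p12 = true.
The clause (NOT p22) is unit, so p22 = false.
The clause (p21) is unit, so p21 = true.
The clause (NOT p31) is unit, so p31 = false.
The clause (p32) is unit, so p32 = true.
But (NOT p32) is also a unit clause — contradiction.
Neither p11 = true nor p11 = false works.
No assignment satisfies every clause.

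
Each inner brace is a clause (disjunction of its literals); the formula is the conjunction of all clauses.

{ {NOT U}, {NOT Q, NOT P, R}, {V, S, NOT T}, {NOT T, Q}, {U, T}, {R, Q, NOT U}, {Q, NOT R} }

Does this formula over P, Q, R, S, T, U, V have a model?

The clause (NOT U) is unit, so U = false.
The clause (T) is unit, so T = true.
The clause (Q) is unit, so Q = true.
Suppose P = false.
Suppose V = true.
All clauses hold; R, S can take either value.
A satisfying assignment: P ↦ false; Q ↦ true; R ↦ false; S ↦ false; T ↦ true; U ↦ false; V ↦ true.

Satisfiable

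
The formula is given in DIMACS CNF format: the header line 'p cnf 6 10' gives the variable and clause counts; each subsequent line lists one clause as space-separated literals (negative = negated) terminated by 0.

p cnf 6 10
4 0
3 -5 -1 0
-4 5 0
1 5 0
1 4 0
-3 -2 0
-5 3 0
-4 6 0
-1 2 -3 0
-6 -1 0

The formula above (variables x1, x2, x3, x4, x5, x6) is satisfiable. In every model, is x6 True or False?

True

Suppose x6 = False.
The clause (x4) is unit, so x4 = True.
Now (¬x4) is unsatisfied and unit — conflict.
So every satisfying assignment has x6 = True.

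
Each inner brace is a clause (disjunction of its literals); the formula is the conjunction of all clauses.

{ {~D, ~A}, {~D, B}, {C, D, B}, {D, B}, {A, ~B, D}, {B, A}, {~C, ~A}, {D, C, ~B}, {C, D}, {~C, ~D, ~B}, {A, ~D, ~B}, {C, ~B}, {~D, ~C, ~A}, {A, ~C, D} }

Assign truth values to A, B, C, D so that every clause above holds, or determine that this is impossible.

UNSATISFIABLE

Branch on D: set D = 0.
(B) alone gives B = 1.
(A) alone gives A = 1.
(~C) alone gives C = 0.
That conflicts with the unit clause (C).
Undo D and try D = 1.
(~A) alone gives A = 0.
(B) alone gives B = 1.
That conflicts with the unit clause (~B).
Either choice for D ends in contradiction.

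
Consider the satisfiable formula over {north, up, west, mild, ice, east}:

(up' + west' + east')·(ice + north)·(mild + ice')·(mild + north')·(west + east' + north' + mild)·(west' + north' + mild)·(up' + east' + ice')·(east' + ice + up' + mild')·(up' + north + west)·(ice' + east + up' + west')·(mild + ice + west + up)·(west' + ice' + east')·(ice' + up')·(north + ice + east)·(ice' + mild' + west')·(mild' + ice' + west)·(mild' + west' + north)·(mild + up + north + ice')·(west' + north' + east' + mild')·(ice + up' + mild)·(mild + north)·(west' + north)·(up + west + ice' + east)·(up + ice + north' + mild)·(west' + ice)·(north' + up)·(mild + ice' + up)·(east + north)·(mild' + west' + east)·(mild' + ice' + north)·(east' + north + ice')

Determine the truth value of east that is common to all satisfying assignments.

Suppose east = 1.
Case up = 0:
(north') alone gives north = 0.
(ice) alone gives ice = 1.
Now (ice') is unsatisfied and unit — conflict.
So up must be the other value — set up = 1.
(west') alone gives west = 0.
(ice') alone gives ice = 0.
(north) alone gives north = 1.
(mild) alone gives mild = 1.
Now (mild') is unsatisfied and unit — conflict.
Neither up = 1 nor up = 0 works.
So every satisfying assignment has east = False.

False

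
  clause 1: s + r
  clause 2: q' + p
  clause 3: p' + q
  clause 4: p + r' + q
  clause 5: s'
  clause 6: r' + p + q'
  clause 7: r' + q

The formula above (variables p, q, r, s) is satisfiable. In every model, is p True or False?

True

Suppose p = 0.
From the singleton clause (q'), q = 0.
From the singleton clause (r'), r = 0.
From the singleton clause (s), s = 1.
That conflicts with the unit clause (s').
So every satisfying assignment has p = True.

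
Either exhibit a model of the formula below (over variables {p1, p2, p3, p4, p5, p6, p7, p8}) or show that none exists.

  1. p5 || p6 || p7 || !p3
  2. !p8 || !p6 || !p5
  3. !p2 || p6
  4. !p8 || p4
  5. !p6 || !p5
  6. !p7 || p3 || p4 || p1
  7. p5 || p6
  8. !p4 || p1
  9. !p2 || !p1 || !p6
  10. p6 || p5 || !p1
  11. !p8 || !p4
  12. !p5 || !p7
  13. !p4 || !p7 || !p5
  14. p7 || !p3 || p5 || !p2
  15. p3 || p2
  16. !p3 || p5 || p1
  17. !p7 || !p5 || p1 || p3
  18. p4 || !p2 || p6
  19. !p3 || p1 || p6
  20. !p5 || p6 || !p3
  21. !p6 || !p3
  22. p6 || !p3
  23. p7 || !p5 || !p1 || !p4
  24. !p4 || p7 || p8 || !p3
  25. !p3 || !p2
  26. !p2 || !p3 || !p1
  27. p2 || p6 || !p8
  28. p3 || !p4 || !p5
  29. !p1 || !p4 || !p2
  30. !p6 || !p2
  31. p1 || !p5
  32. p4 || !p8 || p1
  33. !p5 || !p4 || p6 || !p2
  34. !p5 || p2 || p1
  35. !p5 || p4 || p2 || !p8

Case p2 = false:
(p3) alone gives p3 = true.
(!p6) alone gives p6 = false.
But (p6) is also a unit clause — contradiction.
That branch fails; take p2 = true instead.
(p6) alone gives p6 = true.
But (!p6) is also a unit clause — contradiction.
Both values of p2 lead to a conflict.

UNSATISFIABLE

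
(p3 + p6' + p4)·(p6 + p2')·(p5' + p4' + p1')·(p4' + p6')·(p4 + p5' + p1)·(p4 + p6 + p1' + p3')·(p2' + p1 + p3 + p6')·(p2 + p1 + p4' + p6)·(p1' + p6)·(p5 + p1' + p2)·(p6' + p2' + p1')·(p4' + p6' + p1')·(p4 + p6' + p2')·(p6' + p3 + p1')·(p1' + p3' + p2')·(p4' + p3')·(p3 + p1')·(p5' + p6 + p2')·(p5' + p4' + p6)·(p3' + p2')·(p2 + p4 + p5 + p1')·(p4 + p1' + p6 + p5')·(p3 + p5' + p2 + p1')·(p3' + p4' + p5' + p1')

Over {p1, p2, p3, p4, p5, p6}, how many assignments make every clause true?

4

There are 2^6 = 64 truth assignments over (p1, p2, p3, p4, p5, p6).
Split on p5. With p5 = 1, the clauses containing p5 are satisfied and p5' drops from the rest; 1 of the 2^5 = 32 assignments to the other variables satisfy what remains.
With p5 = 0, by the same count on the reduced clause set, 3 assignments work.
(One model: p1=F, p2=F, p3=F, p4=F, p5=F, p6=F.)
Total: 1 + 3 = 4.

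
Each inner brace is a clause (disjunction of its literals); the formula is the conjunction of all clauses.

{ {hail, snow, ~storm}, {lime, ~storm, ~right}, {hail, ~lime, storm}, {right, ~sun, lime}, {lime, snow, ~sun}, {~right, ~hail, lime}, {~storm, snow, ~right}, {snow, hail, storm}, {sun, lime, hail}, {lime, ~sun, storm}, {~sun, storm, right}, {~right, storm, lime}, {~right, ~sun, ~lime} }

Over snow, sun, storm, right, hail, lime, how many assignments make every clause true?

16

There are 2^6 = 64 truth assignments over (snow, sun, storm, right, hail, lime).
Split on right. With right = 1, the clauses containing right are satisfied and ~right drops from the rest; 4 of the 2^5 = 32 assignments to the other variables satisfy what remains.
With right = 0, by the same count on the reduced clause set, 12 assignments work.
(One model: snow=F, sun=F, storm=F, right=F, hail=T, lime=F.)
Total: 4 + 12 = 16.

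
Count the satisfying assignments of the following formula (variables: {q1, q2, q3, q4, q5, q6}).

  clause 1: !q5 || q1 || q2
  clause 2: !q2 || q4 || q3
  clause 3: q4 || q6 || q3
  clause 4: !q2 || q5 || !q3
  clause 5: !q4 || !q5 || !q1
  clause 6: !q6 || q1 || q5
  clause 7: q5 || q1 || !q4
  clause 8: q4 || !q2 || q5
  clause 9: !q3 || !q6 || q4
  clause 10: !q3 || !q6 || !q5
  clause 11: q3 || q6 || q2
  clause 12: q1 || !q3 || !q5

13

There are 2^6 = 64 truth assignments over (q1, q2, q3, q4, q5, q6).
Split on q3. With q3 = true, the clauses containing q3 are satisfied and !q3 drops from the rest; 6 of the 2^5 = 32 assignments to the other variables satisfy what remains.
With q3 = false, by the same count on the reduced clause set, 7 assignments work.
(One model: q1=F, q2=F, q3=T, q4=F, q5=F, q6=F.)
Total: 6 + 7 = 13.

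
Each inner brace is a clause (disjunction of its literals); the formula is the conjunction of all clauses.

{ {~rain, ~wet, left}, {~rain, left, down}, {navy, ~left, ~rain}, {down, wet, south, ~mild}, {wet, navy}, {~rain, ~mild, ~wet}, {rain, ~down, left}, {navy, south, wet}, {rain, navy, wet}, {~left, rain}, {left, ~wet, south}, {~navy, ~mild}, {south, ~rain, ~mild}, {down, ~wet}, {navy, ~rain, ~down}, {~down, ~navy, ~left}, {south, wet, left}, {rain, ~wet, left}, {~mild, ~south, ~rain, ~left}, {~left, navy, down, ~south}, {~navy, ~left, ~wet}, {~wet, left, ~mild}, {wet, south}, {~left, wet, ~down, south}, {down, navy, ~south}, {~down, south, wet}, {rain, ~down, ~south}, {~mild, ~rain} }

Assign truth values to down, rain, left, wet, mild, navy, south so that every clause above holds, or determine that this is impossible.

Try wet = 0.
(navy) alone gives navy = 1.
(~mild) alone gives mild = 0.
(south) alone gives south = 1.
Try left = 1.
(rain) alone gives rain = 1.
(~down) alone gives down = 0.
This assignment satisfies each clause.

down: 0; rain: 1; left: 1; wet: 0; mild: 0; navy: 1; south: 1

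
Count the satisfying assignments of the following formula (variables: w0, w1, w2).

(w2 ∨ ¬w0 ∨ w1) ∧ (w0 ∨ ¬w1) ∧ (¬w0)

2

There are 2^3 = 8 truth assignments over (w0, w1, w2).
Split on w1. With w1 = True, the clauses containing w1 are satisfied and ¬w1 drops from the rest; 0 of the 2^2 = 4 assignments to the other variables satisfy what remains.
With w1 = False, by the same count on the reduced clause set, 2 assignments work.
(One model: w0=F, w1=F, w2=F.)
Total: 0 + 2 = 2.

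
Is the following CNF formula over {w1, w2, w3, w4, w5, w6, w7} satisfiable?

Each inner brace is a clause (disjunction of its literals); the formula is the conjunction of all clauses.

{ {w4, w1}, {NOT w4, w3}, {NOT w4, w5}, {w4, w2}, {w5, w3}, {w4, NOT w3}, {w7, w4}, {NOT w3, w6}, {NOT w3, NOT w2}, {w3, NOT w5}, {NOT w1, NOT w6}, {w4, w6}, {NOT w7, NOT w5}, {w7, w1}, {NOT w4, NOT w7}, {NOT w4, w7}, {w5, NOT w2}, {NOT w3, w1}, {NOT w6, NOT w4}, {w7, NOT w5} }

No

Branch on w4: set w4 = true.
From the singleton clause (w3), w3 = true.
From the singleton clause (w5), w5 = true.
From the singleton clause (w6), w6 = true.
Now (NOT w6) is unsatisfied and unit — conflict.
Backtrack on w4: now try w4 = false.
From the singleton clause (w1), w1 = true.
From the singleton clause (w2), w2 = true.
From the singleton clause (NOT w3), w3 = false.
From the singleton clause (w5), w5 = true.
Now (NOT w5) is unsatisfied and unit — conflict.
Both values of w4 lead to a conflict.
No assignment satisfies every clause.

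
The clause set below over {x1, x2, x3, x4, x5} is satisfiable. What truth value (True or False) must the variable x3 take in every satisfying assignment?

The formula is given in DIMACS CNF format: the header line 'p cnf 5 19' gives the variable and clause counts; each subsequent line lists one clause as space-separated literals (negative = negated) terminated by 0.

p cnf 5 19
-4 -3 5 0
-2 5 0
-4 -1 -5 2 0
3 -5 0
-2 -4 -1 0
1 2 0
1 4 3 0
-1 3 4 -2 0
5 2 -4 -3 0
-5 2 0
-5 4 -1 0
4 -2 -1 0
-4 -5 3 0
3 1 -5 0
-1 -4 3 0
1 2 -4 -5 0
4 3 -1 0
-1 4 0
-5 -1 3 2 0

Suppose x3 = False.
The clause (¬x5) is unit, so x5 = False.
The clause (¬x2) is unit, so x2 = False.
The clause (x1) is unit, so x1 = True.
The clause (¬x4) is unit, so x4 = False.
That conflicts with the unit clause (x4).
So every satisfying assignment has x3 = True.

True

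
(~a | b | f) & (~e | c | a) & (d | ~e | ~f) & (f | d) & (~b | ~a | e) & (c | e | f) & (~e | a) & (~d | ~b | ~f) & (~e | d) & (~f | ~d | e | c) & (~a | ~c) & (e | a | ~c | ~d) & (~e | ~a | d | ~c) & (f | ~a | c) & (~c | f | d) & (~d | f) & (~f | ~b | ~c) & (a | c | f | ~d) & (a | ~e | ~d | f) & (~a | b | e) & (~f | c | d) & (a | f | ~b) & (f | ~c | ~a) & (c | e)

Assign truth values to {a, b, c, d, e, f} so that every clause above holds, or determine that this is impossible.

Branch on f: set f = 1.
Branch on d: set d = 1.
The clause (~b) is unit, so b = 0.
Branch on e: set e = 1.
The clause (a) is unit, so a = 1.
The clause (~c) is unit, so c = 0.
All clauses are satisfied.

a ↦ 1,  b ↦ 0,  c ↦ 0,  d ↦ 1,  e ↦ 1,  f ↦ 1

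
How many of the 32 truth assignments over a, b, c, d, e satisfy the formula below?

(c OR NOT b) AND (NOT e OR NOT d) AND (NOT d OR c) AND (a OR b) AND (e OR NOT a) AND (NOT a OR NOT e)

There are 2^5 = 32 truth assignments over (a, b, c, d, e).
Split on b. With b = true, the clauses containing b are satisfied and NOT b drops from the rest; 3 of the 2^4 = 16 assignments to the other variables satisfy what remains.
With b = false, by the same count on the reduced clause set, 0 assignments work.
Total: 3 + 0 = 3.

3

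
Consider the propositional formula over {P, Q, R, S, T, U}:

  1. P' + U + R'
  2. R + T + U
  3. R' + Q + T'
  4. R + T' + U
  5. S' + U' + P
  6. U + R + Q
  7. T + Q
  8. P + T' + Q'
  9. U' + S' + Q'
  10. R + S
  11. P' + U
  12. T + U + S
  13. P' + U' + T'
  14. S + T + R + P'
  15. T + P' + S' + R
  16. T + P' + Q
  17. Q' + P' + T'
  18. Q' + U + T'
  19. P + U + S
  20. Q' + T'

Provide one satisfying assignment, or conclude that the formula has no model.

P ↦ 0, Q ↦ 1, R ↦ 1, S ↦ 0, T ↦ 0, U ↦ 1

Suppose T = 0.
(Q) alone gives Q = 1.
Suppose R = 1.
Suppose P = 0.
Suppose S = 0.
(U) alone gives U = 1.
All clauses are satisfied.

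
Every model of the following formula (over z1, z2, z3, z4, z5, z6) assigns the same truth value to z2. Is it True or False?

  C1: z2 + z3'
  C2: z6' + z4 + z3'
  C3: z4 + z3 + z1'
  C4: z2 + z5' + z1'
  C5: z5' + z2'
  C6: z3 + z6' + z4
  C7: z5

Suppose z2 = 1.
The clause (z5') is unit, so z5 = 0.
That conflicts with the unit clause (z5).
So every satisfying assignment has z2 = False.

False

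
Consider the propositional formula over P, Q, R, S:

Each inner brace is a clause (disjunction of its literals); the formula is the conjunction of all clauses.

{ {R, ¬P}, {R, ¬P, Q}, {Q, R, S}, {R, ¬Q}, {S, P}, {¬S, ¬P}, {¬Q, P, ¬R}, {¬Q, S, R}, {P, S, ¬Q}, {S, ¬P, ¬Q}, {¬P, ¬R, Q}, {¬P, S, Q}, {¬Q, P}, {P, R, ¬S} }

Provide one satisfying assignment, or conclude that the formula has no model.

P=False, Q=False, R=True, S=True

Suppose R = True.
Suppose S = True.
Unit clause (¬P) forces P = False.
Unit clause (¬Q) forces Q = False.
This assignment satisfies each clause.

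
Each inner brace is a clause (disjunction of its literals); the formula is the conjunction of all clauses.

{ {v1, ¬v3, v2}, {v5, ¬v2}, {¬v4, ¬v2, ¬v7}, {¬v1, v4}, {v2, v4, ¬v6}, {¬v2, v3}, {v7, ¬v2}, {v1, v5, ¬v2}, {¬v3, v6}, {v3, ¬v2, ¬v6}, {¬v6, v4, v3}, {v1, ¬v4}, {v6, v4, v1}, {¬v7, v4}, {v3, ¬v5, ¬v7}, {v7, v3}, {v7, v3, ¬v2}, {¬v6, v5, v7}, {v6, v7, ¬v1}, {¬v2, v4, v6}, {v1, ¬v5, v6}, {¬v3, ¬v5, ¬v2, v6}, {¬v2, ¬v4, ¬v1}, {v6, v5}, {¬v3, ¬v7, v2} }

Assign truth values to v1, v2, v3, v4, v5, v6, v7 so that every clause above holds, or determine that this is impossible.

v1=True, v2=False, v3=True, v4=True, v5=True, v6=True, v7=False

Suppose v5 = True.
Suppose v1 = True.
(v4) alone gives v4 = True.
(¬v2) alone gives v2 = False.
Suppose v3 = True.
(v6) alone gives v6 = True.
(¬v7) alone gives v7 = False.
This assignment satisfies each clause.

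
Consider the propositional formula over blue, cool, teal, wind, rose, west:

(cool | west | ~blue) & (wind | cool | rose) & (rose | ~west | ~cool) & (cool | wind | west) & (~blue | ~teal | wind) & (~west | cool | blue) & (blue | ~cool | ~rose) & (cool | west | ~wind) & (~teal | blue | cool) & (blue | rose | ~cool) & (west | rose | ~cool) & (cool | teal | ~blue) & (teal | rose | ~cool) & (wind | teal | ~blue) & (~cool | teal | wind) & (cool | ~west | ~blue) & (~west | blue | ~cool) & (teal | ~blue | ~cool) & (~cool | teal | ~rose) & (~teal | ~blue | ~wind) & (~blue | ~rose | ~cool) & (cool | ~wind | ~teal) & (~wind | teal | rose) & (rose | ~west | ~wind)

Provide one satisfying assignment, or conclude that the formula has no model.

Try cool = 1.
Try rose = 1.
Unit clause (blue) forces blue = 1.
That conflicts with the unit clause (~blue).
Backtrack on rose: now try rose = 0.
Unit clause (~west) forces west = 0.
That conflicts with the unit clause (west).
Either choice for rose ends in contradiction.
Backtrack on cool: now try cool = 0.
Try west = 1.
Unit clause (blue) forces blue = 1.
That conflicts with the unit clause (~blue).
Backtrack on west: now try west = 0.
Unit clause (~blue) forces blue = 0.
Unit clause (wind) forces wind = 1.
That conflicts with the unit clause (~wind).
Either choice for west ends in contradiction.
Either choice for cool ends in contradiction.

UNSATISFIABLE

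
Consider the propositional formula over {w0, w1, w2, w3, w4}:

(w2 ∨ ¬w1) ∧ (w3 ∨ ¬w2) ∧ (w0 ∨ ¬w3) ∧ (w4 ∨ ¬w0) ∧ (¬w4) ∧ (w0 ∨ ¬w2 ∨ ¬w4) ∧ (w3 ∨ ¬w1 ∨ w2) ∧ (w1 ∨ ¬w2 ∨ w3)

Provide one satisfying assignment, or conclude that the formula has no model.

w0 ↦ False, w1 ↦ False, w2 ↦ False, w3 ↦ False, w4 ↦ False

(¬w4) alone gives w4 = False.
(¬w0) alone gives w0 = False.
(¬w3) alone gives w3 = False.
(¬w2) alone gives w2 = False.
(¬w1) alone gives w1 = False.
Every clause now holds.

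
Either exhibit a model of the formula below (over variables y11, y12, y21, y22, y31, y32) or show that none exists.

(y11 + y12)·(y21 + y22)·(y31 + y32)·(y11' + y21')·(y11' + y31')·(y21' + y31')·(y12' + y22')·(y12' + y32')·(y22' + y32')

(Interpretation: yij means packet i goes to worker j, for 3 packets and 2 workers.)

UNSATISFIABLE

Case y11 = 1:
Unit clause (y21') forces y21 = 0.
Unit clause (y22) forces y22 = 1.
Unit clause (y31') forces y31 = 0.
Unit clause (y32) forces y32 = 1.
That conflicts with the unit clause (y32').
That branch fails; take y11 = 0 instead.
Unit clause (y12) forces y12 = 1.
Unit clause (y22') forces y22 = 0.
Unit clause (y21) forces y21 = 1.
Unit clause (y31') forces y31 = 0.
Unit clause (y32) forces y32 = 1.
That conflicts with the unit clause (y32').
Both values of y11 lead to a conflict.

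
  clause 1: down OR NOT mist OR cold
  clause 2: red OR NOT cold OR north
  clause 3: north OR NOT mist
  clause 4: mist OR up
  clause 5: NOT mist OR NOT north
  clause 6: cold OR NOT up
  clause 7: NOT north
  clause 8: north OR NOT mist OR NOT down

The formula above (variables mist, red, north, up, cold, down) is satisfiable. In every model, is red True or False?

True

Suppose red = false.
(NOT north) alone gives north = false.
(NOT cold) alone gives cold = false.
(NOT mist) alone gives mist = false.
(up) alone gives up = true.
But (NOT up) is also a unit clause — contradiction.
So every satisfying assignment has red = True.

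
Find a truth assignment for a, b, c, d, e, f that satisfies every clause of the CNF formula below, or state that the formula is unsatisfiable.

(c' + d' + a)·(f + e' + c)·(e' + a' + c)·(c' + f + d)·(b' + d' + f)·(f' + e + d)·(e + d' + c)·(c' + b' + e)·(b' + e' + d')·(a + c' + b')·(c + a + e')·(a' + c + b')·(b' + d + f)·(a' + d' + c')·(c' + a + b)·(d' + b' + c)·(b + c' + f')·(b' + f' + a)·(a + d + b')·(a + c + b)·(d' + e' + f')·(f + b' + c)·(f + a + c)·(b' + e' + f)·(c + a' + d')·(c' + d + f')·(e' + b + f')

a: 1; b: 0; c: 0; d: 0; e: 0; f: 0

Suppose c = 0.
Suppose f = 0.
From the singleton clause (e'), e = 0.
From the singleton clause (d'), d = 0.
From the singleton clause (b'), b = 0.
From the singleton clause (a), a = 1.
All clauses are satisfied.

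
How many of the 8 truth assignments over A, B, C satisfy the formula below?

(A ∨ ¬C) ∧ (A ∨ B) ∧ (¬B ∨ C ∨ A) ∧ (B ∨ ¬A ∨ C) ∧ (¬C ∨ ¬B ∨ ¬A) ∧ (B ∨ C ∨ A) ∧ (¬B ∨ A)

There are 2^3 = 8 truth assignments over (A, B, C).
Check each against the 7 clauses (columns in the order A, B, C):
  F F F  ✗ fails (A ∨ B)
  F F T  ✗ fails (A ∨ ¬C)
  F T F  ✗ fails (¬B ∨ C ∨ A)
  F T T  ✗ fails (A ∨ ¬C)
  T F F  ✗ fails (B ∨ ¬A ∨ C)
  T F T  ✓ satisfies all
  T T F  ✓ satisfies all
  T T T  ✗ fails (¬C ∨ ¬B ∨ ¬A)
2 of the 8 rows are models.

2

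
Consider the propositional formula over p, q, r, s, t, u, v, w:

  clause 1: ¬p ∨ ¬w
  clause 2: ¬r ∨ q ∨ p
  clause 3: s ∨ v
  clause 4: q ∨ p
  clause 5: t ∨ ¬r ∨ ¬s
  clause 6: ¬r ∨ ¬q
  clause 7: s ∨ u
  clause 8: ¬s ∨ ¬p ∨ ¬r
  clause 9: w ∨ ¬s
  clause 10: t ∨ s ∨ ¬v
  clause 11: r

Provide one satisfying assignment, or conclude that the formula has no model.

(r) alone gives r = True.
(¬q) alone gives q = False.
(p) alone gives p = True.
(¬w) alone gives w = False.
(¬s) alone gives s = False.
(v) alone gives v = True.
(u) alone gives u = True.
(t) alone gives t = True.
Every clause now holds.

p: True,  q: False,  r: True,  s: False,  t: True,  u: True,  v: True,  w: False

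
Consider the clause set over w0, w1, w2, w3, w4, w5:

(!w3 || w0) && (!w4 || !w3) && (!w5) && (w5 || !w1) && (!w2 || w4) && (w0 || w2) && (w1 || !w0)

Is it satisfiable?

From the singleton clause (!w5), w5 = false.
From the singleton clause (!w1), w1 = false.
From the singleton clause (!w0), w0 = false.
From the singleton clause (!w3), w3 = false.
From the singleton clause (w2), w2 = true.
From the singleton clause (w4), w4 = true.
This assignment satisfies each clause.
A satisfying assignment: w0=false; w1=false; w2=true; w3=false; w4=true; w5=false.

Yes, satisfiable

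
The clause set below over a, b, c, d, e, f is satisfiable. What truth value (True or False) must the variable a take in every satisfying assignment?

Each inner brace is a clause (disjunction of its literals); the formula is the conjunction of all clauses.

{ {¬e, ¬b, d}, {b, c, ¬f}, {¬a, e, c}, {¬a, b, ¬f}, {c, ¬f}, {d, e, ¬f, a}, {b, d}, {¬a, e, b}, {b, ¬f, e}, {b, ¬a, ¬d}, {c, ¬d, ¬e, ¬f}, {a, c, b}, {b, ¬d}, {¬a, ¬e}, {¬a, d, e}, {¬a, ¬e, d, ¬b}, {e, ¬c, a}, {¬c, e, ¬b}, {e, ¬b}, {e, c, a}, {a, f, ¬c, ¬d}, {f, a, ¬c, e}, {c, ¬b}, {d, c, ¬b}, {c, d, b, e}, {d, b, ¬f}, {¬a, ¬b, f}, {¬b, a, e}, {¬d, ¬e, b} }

Suppose a = True.
(¬e) alone gives e = False.
(c) alone gives c = True.
(b) alone gives b = True.
But (¬b) is also a unit clause — contradiction.
So every satisfying assignment has a = False.

False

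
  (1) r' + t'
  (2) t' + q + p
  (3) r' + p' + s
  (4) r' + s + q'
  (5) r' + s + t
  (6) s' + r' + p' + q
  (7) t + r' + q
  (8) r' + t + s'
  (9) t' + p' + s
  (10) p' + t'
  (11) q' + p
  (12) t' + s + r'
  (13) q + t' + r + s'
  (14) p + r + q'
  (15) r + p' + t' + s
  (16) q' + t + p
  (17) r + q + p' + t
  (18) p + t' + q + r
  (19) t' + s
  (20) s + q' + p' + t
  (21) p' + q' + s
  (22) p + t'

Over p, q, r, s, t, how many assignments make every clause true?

There are 2^5 = 32 truth assignments over (p, q, r, s, t).
Split on t. With t = 1, the clauses containing t are satisfied and t' drops from the rest; 0 of the 2^4 = 16 assignments to the other variables satisfy what remains.
With t = 0, by the same count on the reduced clause set, 3 assignments work.
Total: 0 + 3 = 3.

3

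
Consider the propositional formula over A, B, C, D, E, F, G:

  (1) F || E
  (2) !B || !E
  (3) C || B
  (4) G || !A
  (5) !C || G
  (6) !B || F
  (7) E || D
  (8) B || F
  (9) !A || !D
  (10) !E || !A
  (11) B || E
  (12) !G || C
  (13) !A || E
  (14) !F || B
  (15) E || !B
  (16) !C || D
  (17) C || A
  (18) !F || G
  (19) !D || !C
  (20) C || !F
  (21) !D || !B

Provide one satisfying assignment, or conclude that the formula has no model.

Case F = true:
(B) alone gives B = true.
(!E) alone gives E = false.
That conflicts with the unit clause (E).
That branch fails; take F = false instead.
(E) alone gives E = true.
(!B) alone gives B = false.
That conflicts with the unit clause (B).
Either choice for F ends in contradiction.

UNSATISFIABLE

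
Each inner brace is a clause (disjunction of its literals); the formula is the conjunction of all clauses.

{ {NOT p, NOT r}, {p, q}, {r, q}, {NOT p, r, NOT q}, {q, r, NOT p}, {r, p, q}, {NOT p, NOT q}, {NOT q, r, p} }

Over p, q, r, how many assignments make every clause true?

There are 2^3 = 8 truth assignments over (p, q, r).
Check each against the 8 clauses (columns in the order p, q, r):
  F F F  ✗ fails (p OR q)
  F F T  ✗ fails (p OR q)
  F T F  ✗ fails (NOT q OR r OR p)
  F T T  ✓ satisfies all
  T F F  ✗ fails (r OR q)
  T F T  ✗ fails (NOT p OR NOT r)
  T T F  ✗ fails (NOT p OR r OR NOT q)
  T T T  ✗ fails (NOT p OR NOT r)
1 of the 8 rows is a model.

1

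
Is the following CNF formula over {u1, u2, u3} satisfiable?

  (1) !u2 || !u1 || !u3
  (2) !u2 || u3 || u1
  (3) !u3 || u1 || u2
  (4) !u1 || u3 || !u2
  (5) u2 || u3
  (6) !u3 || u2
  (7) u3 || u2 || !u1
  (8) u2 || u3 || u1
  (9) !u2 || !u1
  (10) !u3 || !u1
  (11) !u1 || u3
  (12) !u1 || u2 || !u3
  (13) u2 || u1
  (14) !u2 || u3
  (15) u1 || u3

Branch on u2: set u2 = true.
From the singleton clause (!u1), u1 = false.
From the singleton clause (u3), u3 = true.
All clauses are satisfied.
A satisfying assignment: u1 ↦ false,  u2 ↦ true,  u3 ↦ true.

Satisfiable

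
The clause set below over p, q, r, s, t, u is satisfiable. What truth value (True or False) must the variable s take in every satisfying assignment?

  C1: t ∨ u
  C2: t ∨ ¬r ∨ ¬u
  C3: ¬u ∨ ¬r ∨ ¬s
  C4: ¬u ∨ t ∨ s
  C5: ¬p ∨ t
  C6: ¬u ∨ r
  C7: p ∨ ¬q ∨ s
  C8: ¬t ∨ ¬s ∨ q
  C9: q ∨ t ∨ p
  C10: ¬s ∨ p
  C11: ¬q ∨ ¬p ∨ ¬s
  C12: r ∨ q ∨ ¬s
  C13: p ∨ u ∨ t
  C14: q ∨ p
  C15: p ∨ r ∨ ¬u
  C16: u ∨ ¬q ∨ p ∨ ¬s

Suppose s = True.
The clause (p) is unit, so p = True.
The clause (t) is unit, so t = True.
The clause (q) is unit, so q = True.
That conflicts with the unit clause (¬q).
So every satisfying assignment has s = False.

False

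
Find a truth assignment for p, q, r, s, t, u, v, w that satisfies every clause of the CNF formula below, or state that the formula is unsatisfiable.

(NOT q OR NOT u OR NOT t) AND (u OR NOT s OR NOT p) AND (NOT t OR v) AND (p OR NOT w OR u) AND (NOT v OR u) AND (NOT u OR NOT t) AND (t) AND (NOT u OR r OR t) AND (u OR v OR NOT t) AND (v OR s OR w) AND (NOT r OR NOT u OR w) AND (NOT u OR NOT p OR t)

(t) alone gives t = true.
(v) alone gives v = true.
(u) alone gives u = true.
But (NOT u) is also a unit clause — contradiction.

UNSATISFIABLE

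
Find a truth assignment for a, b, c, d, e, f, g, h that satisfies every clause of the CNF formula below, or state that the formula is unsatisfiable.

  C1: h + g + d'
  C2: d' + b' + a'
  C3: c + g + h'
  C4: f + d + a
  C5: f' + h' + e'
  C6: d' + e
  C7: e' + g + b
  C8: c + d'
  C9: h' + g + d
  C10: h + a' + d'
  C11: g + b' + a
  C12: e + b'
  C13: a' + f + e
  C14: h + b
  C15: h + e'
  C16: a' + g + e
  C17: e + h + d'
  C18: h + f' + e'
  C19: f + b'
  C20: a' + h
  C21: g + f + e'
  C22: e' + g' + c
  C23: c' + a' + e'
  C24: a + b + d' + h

a: 0, b: 0, c: 0, d: 0, e: 0, f: 1, g: 1, h: 1

Case d = 0:
Case f = 1:
Case h = 1:
Unit clause (e') forces e = 0.
Unit clause (g) forces g = 1.
Unit clause (b') forces b = 0.
No clause remains; a, c are free.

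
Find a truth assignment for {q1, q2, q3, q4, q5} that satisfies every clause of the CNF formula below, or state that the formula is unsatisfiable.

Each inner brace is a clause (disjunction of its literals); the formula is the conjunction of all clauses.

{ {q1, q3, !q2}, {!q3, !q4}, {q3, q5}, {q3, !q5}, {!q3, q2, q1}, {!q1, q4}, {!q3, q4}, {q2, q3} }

UNSATISFIABLE

Try q3 = false.
(q5) alone gives q5 = true.
That conflicts with the unit clause (!q5).
So q3 must be the other value — set q3 = true.
(!q4) alone gives q4 = false.
That conflicts with the unit clause (q4).
Neither q3 = true nor q3 = false works.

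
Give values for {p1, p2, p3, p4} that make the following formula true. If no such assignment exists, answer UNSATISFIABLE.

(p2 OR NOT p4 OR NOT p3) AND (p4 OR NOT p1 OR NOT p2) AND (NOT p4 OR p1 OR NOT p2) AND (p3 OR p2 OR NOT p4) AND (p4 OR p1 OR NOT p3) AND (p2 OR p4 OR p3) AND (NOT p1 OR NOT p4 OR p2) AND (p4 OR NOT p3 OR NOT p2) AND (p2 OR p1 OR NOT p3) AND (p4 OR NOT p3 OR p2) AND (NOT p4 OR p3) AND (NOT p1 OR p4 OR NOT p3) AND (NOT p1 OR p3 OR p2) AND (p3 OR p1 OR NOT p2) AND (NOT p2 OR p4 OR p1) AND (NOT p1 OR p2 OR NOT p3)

Branch on p4: set p4 = true.
The clause (p3) is unit, so p3 = true.
The clause (p2) is unit, so p2 = true.
The clause (p1) is unit, so p1 = true.
All clauses are satisfied.

p1: true,  p2: true,  p3: true,  p4: true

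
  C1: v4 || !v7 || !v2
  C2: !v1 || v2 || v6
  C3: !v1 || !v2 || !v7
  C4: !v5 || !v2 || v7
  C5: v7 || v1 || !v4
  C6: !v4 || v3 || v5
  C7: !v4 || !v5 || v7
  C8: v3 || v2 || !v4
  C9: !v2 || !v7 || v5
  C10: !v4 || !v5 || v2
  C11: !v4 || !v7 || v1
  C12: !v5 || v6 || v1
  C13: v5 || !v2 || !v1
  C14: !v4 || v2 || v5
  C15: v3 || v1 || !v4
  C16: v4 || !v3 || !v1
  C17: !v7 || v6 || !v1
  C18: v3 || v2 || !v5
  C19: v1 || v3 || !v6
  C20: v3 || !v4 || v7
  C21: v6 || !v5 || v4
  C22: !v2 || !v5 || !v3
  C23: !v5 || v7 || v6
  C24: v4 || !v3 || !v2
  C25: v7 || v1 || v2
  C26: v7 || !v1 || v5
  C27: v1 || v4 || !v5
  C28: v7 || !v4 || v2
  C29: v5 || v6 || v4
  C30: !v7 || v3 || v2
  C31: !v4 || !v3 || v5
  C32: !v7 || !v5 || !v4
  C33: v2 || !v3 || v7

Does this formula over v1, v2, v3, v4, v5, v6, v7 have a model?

Branch on v4: set v4 = false.
Branch on v7: set v7 = true.
Unit clause (!v2) forces v2 = false.
Unit clause (v3) forces v3 = true.
Unit clause (!v1) forces v1 = false.
Unit clause (!v5) forces v5 = false.
Unit clause (v6) forces v6 = true.
This assignment satisfies each clause.
A satisfying assignment: v1: false, v2: false, v3: true, v4: false, v5: false, v6: true, v7: true.

Yes, satisfiable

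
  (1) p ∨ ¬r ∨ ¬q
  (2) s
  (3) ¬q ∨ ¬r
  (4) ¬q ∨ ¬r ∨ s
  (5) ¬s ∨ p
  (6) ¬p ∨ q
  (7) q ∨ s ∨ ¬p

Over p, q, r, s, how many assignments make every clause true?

There are 2^4 = 16 truth assignments over (p, q, r, s).
Check each against the 7 clauses (columns in the order p, q, r, s):
  F F F F  ✗ fails (s)
  F F F T  ✗ fails (¬s ∨ p)
  F F T F  ✗ fails (s)
  F F T T  ✗ fails (¬s ∨ p)
  F T F F  ✗ fails (s)
  F T F T  ✗ fails (¬s ∨ p)
  F T T F  ✗ fails (p ∨ ¬r ∨ ¬q)
  F T T T  ✗ fails (p ∨ ¬r ∨ ¬q)
  T F F F  ✗ fails (s)
  T F F T  ✗ fails (¬p ∨ q)
  T F T F  ✗ fails (s)
  T F T T  ✗ fails (¬p ∨ q)
  T T F F  ✗ fails (s)
  T T F T  ✓ satisfies all
  T T T F  ✗ fails (s)
  T T T T  ✗ fails (¬q ∨ ¬r)
1 of the 16 rows is a model.

1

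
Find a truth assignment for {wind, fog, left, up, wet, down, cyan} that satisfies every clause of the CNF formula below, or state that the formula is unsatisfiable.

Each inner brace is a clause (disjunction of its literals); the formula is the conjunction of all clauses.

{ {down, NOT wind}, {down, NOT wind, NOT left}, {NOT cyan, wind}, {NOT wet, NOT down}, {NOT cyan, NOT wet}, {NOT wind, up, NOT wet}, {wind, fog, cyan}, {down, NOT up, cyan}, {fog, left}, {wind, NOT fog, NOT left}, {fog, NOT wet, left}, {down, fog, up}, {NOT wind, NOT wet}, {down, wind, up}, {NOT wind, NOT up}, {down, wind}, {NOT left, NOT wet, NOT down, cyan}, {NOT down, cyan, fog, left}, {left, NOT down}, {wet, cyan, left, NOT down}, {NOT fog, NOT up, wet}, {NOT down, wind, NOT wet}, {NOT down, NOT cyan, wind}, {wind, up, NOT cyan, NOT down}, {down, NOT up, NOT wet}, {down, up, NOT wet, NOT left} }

wind=true; fog=true; left=true; up=false; wet=false; down=true; cyan=false

Branch on down: set down = true.
The clause (NOT wet) is unit, so wet = false.
The clause (left) is unit, so left = true.
Branch on cyan: set cyan = false.
Branch on wind: set wind = true.
The clause (NOT up) is unit, so up = false.
All clauses hold; fog can take either value.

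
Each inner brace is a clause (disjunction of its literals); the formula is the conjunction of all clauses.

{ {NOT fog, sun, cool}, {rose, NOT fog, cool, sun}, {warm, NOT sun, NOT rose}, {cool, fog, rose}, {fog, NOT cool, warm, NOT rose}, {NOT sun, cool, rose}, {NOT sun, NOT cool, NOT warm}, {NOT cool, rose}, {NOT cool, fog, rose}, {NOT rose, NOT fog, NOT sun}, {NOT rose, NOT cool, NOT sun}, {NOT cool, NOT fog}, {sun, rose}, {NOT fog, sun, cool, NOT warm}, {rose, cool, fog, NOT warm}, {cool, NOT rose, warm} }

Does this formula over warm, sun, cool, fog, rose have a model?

Suppose cool = false.
Suppose fog = false.
From the singleton clause (rose), rose = true.
From the singleton clause (warm), warm = true.
Every clause is now satisfied; sun is unconstrained.
A satisfying assignment: warm=true; sun=false; cool=false; fog=false; rose=true.

Satisfiable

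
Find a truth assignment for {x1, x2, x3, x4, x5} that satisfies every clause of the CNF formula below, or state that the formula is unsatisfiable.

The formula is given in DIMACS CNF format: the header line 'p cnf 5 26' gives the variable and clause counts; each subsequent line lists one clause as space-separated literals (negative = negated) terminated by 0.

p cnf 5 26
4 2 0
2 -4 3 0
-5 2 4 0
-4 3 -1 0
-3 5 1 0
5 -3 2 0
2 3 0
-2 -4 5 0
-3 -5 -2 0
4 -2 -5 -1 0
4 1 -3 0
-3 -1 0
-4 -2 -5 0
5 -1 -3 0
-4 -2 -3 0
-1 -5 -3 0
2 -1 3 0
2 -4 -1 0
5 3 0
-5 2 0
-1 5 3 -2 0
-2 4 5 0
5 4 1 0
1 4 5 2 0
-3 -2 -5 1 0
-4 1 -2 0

x1=False,  x2=True,  x3=False,  x4=False,  x5=True

Branch on x4: set x4 = False.
From the singleton clause (x2), x2 = True.
From the singleton clause (x5), x5 = True.
From the singleton clause (¬x3), x3 = False.
From the singleton clause (¬x1), x1 = False.
This assignment satisfies each clause.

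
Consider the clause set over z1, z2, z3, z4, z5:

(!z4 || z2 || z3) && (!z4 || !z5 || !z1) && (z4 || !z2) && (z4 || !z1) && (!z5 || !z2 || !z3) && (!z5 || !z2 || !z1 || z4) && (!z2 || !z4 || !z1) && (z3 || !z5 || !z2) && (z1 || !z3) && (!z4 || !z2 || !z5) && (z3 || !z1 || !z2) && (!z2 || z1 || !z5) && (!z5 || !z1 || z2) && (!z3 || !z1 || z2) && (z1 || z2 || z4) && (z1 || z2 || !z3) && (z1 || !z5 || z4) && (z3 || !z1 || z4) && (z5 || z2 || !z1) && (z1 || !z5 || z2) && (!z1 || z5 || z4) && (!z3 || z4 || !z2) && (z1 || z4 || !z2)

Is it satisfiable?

Yes, satisfiable

Case z4 = true:
Case z2 = true:
The clause (!z1) is unit, so z1 = false.
The clause (!z3) is unit, so z3 = false.
The clause (!z5) is unit, so z5 = false.
Every clause now holds.
A satisfying assignment: z1 ↦ false,  z2 ↦ true,  z3 ↦ false,  z4 ↦ true,  z5 ↦ false.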